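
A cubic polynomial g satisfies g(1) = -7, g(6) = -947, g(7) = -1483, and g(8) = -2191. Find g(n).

g(n) = -4n^3 - 2n^2 - 2n + 1

Using the Lagrange interpolation formula with nodes 1, 6, 7, 8:
  L_0(n) = (n - 6)(n - 7)(n - 8) / -210
  L_1(n) = (n - 1)(n - 7)(n - 8) / 10
  L_2(n) = (n - 1)(n - 6)(n - 8) / -6
  L_3(n) = (n - 1)(n - 6)(n - 7) / 14
Then g(n) = -7·L_0(n) - 947·L_1(n) - 1483·L_2(n) - 2191·L_3(n).
Expanding and collecting terms gives g(n) = -4n³ - 2n² - 2n + 1.
Check: g(7) = -1483. ✓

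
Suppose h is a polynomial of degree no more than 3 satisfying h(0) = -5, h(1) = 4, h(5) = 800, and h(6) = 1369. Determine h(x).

Using the Lagrange interpolation formula with nodes 0, 1, 5, 6:
  L_0(x) = (x - 1)(x - 5)(x - 6) / -30
  L_1(x) = x(x - 5)(x - 6) / 20
  L_2(x) = x(x - 1)(x - 6) / -20
  L_3(x) = x(x - 1)(x - 5) / 30
Then h(x) = -5·L_0(x) + 4·L_1(x) + 800·L_2(x) + 1369·L_3(x).
Expanding and collecting terms gives h(x) = 6x^3 + 2x^2 + x - 5.
Check: h(6) = 1369. ✓

h(x) = 6x^3 + 2x^2 + x - 5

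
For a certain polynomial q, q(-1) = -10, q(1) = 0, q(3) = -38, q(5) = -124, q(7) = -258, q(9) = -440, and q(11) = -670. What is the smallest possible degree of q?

Forward differences of the values at s = -1, 1, 3, 5, 7, 9, 11:
  q  : -10  0  -38  -124  -258  -440  -670
  Δ  : 10  -38  -86  -134  -182  -230
  Δ^2: -48  -48  -48  -48  -48
  Δ^3: 0  0  0  0
  Δ^4: 0  0  0
  Δ^5: 0  0
  Δ^6: 0
The second differences are constant (-48) and nonzero, while all higher differences vanish, so the minimal degree is 2.

2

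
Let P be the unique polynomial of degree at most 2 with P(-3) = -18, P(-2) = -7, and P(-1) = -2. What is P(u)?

P(u) = -3u^2 - 4u - 3

Write P(u) = au^2 + bu + c. Substituting each data point gives a linear system:
  9a - 3b + c = -18
  4a - 2b + c = -7
  a - b + c = -2
Solving the system yields a = -3, b = -4, c = -3.
So P(u) = -3u² - 4u - 3.
Check: P(-3) = -18. ✓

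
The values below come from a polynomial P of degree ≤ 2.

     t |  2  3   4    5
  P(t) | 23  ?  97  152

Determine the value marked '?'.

54

On equispaced nodes a degree-2 polynomial has vanishing third forward difference, so
  - P(2) + 3·P(3) - 3·P(4) + P(5) = 0.
Substituting the known values and solving for P(3):
  3·P(3) = 162
  P(3) = 54.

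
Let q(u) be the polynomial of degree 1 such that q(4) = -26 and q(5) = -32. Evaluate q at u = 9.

Write q(u) = au + b. Substituting each data point gives a linear system:
  4a + b = -26
  5a + b = -32
Solving the system yields a = -6, b = -2.
So q(u) = -6u - 2.
Then q(9) = -56.

-56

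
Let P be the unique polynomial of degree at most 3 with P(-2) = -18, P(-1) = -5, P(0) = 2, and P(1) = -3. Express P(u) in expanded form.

Write P(u) = au^3 + bu^2 + cu + d. Substituting each data point gives a linear system:
  -8a + 4b - 2c + d = -18
  -a + b - c + d = -5
  d = 2
  a + b + c + d = -3
Solving the system yields a = -1, b = -6, c = 2, d = 2.
So P(u) = -u³ - 6u² + 2u + 2.
Check: P(-1) = -5. ✓

P(u) = -u^3 - 6u^2 + 2u + 2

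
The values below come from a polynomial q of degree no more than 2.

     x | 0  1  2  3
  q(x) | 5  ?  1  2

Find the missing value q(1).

The 3 known points determine the degree-2 polynomial uniquely.
Write q(x) = ax^2 + bx + c. Substituting each data point gives a linear system:
  c = 5
  4a + 2b + c = 1
  9a + 3b + c = 2
Solving the system yields a = 1, b = -4, c = 5.
So q(x) = x^2 - 4x + 5.
Then q(1) = 2.

2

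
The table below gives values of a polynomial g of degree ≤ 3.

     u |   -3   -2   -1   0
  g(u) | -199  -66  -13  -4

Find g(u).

Using the Lagrange interpolation formula with nodes -3, -2, -1, 0:
  L_0(u) = (u + 2)(u + 1)u / -6
  L_1(u) = (u + 3)(u + 1)u / 2
  L_2(u) = (u + 3)(u + 2)u / -2
  L_3(u) = (u + 3)(u + 2)(u + 1) / 6
Then g(u) = -199·L_0(u) - 66·L_1(u) - 13·L_2(u) - 4·L_3(u).
Expanding and collecting terms gives g(u) = 6u^3 - 4u^2 - u - 4.
Check: g(0) = -4. ✓

g(u) = 6u^3 - 4u^2 - u - 4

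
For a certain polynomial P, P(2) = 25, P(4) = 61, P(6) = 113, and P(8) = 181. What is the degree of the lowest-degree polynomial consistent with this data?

2

Forward differences of the values at s = 2, 4, 6, 8:
  P  : 25  61  113  181
  Δ  : 36  52  68
  Δ^2: 16  16
  Δ^3: 0
The second differences are constant (16) and nonzero, while all higher differences vanish, so the minimal degree is 2.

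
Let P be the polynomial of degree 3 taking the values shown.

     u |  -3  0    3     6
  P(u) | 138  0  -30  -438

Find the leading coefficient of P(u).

-3

Write P(u) = au^3 + bu^2 + cu + d. Substituting each data point gives a linear system:
  -27a + 9b - 3c + d = 138
  d = 0
  27a + 9b + 3c + d = -30
  216a + 36b + 6c + d = -438
Solving the system yields a = -3, b = 6, c = -1, d = 0.
So P(u) = -3u^3 + 6u^2 - u.
The leading coefficient is -3.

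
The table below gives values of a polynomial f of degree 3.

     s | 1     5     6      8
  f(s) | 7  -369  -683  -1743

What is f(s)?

f(s) = -4s^3 + 4s^2 + 6s + 1

Using the Lagrange interpolation formula with nodes 1, 5, 6, 8:
  L_0(s) = (s - 5)(s - 6)(s - 8) / -140
  L_1(s) = (s - 1)(s - 6)(s - 8) / 12
  L_2(s) = (s - 1)(s - 5)(s - 8) / -10
  L_3(s) = (s - 1)(s - 5)(s - 6) / 42
Then f(s) = 7·L_0(s) - 369·L_1(s) - 683·L_2(s) - 1743·L_3(s).
Expanding and collecting terms gives f(s) = -4s^3 + 4s^2 + 6s + 1.
Check: f(8) = -1743. ✓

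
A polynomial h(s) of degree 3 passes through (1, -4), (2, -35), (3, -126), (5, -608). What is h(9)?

-3612

Write h(s) = as^3 + bs^2 + cs + d. Substituting each data point gives a linear system:
  a + b + c + d = -4
  8a + 4b + 2c + d = -35
  27a + 9b + 3c + d = -126
  125a + 25b + 5c + d = -608
Solving the system yields a = -5, b = 0, c = 4, d = -3.
So h(s) = -5s^3 + 4s - 3.
Then h(9) = -3612.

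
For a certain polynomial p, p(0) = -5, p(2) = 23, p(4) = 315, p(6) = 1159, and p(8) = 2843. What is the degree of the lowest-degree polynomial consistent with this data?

3

Forward differences of the values at s = 0, 2, 4, 6, 8:
  p  : -5  23  315  1159  2843
  Δ  : 28  292  844  1684
  Δ^2: 264  552  840
  Δ^3: 288  288
  Δ^4: 0
The third differences are constant (288) and nonzero, while all higher differences vanish, so the minimal degree is 3.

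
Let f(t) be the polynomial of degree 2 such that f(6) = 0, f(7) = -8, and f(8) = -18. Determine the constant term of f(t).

Write f(t) = at^2 + bt + c. Substituting each data point gives a linear system:
  36a + 6b + c = 0
  49a + 7b + c = -8
  64a + 8b + c = -18
Solving the system yields a = -1, b = 5, c = 6.
So f(t) = -t² + 5t + 6.
The constant term is 6.

6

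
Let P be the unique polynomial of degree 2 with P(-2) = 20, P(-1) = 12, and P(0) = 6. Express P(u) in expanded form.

Write P(u) = au^2 + bu + c. Substituting each data point gives a linear system:
  4a - 2b + c = 20
  a - b + c = 12
  c = 6
Solving the system yields a = 1, b = -5, c = 6.
So P(u) = u^2 - 5u + 6.
Check: P(0) = 6. ✓

P(u) = u^2 - 5u + 6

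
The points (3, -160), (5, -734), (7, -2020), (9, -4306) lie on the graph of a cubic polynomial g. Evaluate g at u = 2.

Write g(u) = au^3 + bu^2 + cu + d. Substituting each data point gives a linear system:
  27a + 9b + 3c + d = -160
  125a + 25b + 5c + d = -734
  343a + 49b + 7c + d = -2020
  729a + 81b + 9c + d = -4306
Solving the system yields a = -6, b = 1, c = -1, d = -4.
So g(u) = -6u³ + u² - u - 4.
Then g(2) = -50.

-50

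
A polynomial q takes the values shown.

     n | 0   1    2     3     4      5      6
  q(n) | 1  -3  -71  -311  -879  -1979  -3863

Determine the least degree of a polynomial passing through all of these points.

Forward differences of the values at n = 0, 1, 2, 3, 4, 5, 6:
  q  : 1  -3  -71  -311  -879  -1979  -3863
  Δ  : -4  -68  -240  -568  -1100  -1884
  Δ^2: -64  -172  -328  -532  -784
  Δ^3: -108  -156  -204  -252
  Δ^4: -48  -48  -48
  Δ^5: 0  0
  Δ^6: 0
The fourth differences are constant (-48) and nonzero, while all higher differences vanish, so the minimal degree is 4.

4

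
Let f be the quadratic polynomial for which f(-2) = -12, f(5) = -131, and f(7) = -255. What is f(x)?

f(x) = -5x^2 - 2x + 4

Using the Lagrange interpolation formula with nodes -2, 5, 7:
  L_0(x) = (x - 5)(x - 7) / 63
  L_1(x) = (x + 2)(x - 7) / -14
  L_2(x) = (x + 2)(x - 5) / 18
Then f(x) = -12·L_0(x) - 131·L_1(x) - 255·L_2(x).
Expanding and collecting terms gives f(x) = -5x^2 - 2x + 4.
Check: f(5) = -131. ✓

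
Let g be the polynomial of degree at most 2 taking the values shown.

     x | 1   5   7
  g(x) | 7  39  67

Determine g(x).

Write g(x) = ax^2 + bx + c. Substituting each data point gives a linear system:
  a + b + c = 7
  25a + 5b + c = 39
  49a + 7b + c = 67
Solving the system yields a = 1, b = 2, c = 4.
So g(x) = x² + 2x + 4.
Check: g(7) = 67. ✓

g(x) = x^2 + 2x + 4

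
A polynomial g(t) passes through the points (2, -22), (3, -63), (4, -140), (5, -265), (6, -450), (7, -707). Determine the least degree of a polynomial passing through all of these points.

Forward differences of the values at t = 2, 3, 4, 5, 6, 7:
  g  : -22  -63  -140  -265  -450  -707
  Δ  : -41  -77  -125  -185  -257
  Δ^2: -36  -48  -60  -72
  Δ^3: -12  -12  -12
  Δ^4: 0  0
  Δ^5: 0
The third differences are constant (-12) and nonzero, while all higher differences vanish, so the minimal degree is 3.

3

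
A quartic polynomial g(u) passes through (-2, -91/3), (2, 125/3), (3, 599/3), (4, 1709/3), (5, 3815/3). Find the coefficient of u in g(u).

Write g(u) = au^4 + bu^3 + cu^2 + du + e. Substituting each data point gives a linear system:
  16a - 8b + 4c - 2d + e = -91/3
  16a + 8b + 4c + 2d + e = 125/3
  81a + 27b + 9c + 3d + e = 599/3
  256a + 64b + 16c + 4d + e = 1709/3
  625a + 125b + 25c + 5d + e = 3815/3
Solving the system yields a = 1, b = 6, c = -3, d = -6, e = 5/3.
So g(u) = u⁴ + 6u³ - 3u² - 6u + 5/3.
The coefficient of u is -6.

-6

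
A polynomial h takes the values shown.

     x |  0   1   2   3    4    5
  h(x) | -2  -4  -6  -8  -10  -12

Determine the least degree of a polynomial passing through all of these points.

1

Forward differences of the values at x = 0, 1, 2, 3, 4, 5:
  h  : -2  -4  -6  -8  -10  -12
  Δ  : -2  -2  -2  -2  -2
  Δ^2: 0  0  0  0
  Δ^3: 0  0  0
  Δ^4: 0  0
  Δ^5: 0
The first differences are constant (-2) and nonzero, while all higher differences vanish, so the minimal degree is 1.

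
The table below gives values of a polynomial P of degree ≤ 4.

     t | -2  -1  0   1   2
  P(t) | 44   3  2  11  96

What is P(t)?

P(t) = 4t^4 + 3t^3 + t^2 + t + 2

Write P(t) = at^4 + bt^3 + ct^2 + dt + e. Substituting each data point gives a linear system:
  16a - 8b + 4c - 2d + e = 44
  a - b + c - d + e = 3
  e = 2
  a + b + c + d + e = 11
  16a + 8b + 4c + 2d + e = 96
Solving the system yields a = 4, b = 3, c = 1, d = 1, e = 2.
So P(t) = 4t⁴ + 3t³ + t² + t + 2.
Check: P(-2) = 44. ✓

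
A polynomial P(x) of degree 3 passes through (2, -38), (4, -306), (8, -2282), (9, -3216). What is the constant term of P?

6

Write P(x) = ax^3 + bx^2 + cx + d. Substituting each data point gives a linear system:
  8a + 4b + 2c + d = -38
  64a + 16b + 4c + d = -306
  512a + 64b + 8c + d = -2282
  729a + 81b + 9c + d = -3216
Solving the system yields a = -4, b = -4, c = 2, d = 6.
So P(x) = -4x^3 - 4x^2 + 2x + 6.
The constant term is 6.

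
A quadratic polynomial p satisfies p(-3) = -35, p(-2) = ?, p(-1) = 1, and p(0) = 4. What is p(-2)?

-12

On equispaced nodes a degree-2 polynomial has vanishing third forward difference, so
  - p(-3) + 3·p(-2) - 3·p(-1) + p(0) = 0.
Substituting the known values and solving for p(-2):
  3·p(-2) = -36
  p(-2) = -12.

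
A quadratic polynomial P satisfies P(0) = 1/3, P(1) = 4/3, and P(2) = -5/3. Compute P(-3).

-80/3

Forward differences of the values at u = 0, 1, 2:
  P  : 1/3  4/3  -5/3
  Δ  : 1  -3
  Δ^2: -4
The second differences are constant, confirming degree 2.
Interpolating (Newton forward form) and evaluating at u = -3 gives P(-3) = -80/3.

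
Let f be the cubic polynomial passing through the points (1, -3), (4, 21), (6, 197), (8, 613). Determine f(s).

f(s) = 2s^3 - 6s^2 - 4s + 5

Write f(s) = as^3 + bs^2 + cs + d. Substituting each data point gives a linear system:
  a + b + c + d = -3
  64a + 16b + 4c + d = 21
  216a + 36b + 6c + d = 197
  512a + 64b + 8c + d = 613
Solving the system yields a = 2, b = -6, c = -4, d = 5.
So f(s) = 2s^3 - 6s^2 - 4s + 5.
Check: f(1) = -3. ✓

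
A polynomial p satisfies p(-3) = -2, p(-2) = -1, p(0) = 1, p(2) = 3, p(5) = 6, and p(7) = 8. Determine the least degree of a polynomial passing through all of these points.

1

Divided differences on the nodes -3, -2, 0, 2, 5, 7:
  order 0: -2  -1  1  3  6  8
  order 1: 1  1  1  1  1
  order 2: 0  0  0  0
  order 3: 0  0  0
  order 4: 0  0
  order 5: 0
The order-1 divided differences are all 1 (nonzero) and every higher order vanishes, so the data lies on a polynomial of degree exactly 1.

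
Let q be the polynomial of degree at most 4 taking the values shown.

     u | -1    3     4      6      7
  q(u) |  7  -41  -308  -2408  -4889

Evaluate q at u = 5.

-1001

Write q(u) = au^4 + bu^3 + cu^2 + du + e. Substituting each data point gives a linear system:
  a - b + c - d + e = 7
  81a + 27b + 9c + 3d + e = -41
  256a + 64b + 16c + 4d + e = -308
  1296a + 216b + 36c + 6d + e = -2408
  2401a + 343b + 49c + 7d + e = -4889
Solving the system yields a = -3, b = 6, c = 6, d = -6, e = 4.
So q(u) = -3u⁴ + 6u³ + 6u² - 6u + 4.
Then q(5) = -1001.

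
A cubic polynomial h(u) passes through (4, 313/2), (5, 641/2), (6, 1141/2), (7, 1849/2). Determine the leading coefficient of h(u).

Write h(u) = au^3 + bu^2 + cu + d. Substituting each data point gives a linear system:
  64a + 16b + 4c + d = 313/2
  125a + 25b + 5c + d = 641/2
  216a + 36b + 6c + d = 1141/2
  343a + 49b + 7c + d = 1849/2
Solving the system yields a = 3, b = -2, c = -1, d = 1/2.
So h(u) = 3u^3 - 2u^2 - u + 1/2.
The leading coefficient is 3.

3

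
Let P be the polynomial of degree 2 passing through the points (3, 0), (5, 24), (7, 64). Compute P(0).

Forward differences of the values at t = 3, 5, 7:
  P  : 0  24  64
  Δ  : 24  40
  Δ^2: 16
The second differences are constant, confirming degree 2.
Interpolating (Newton forward form) and evaluating at t = 0 gives P(0) = -6.

-6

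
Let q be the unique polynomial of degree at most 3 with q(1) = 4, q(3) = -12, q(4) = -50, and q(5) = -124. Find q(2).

Using the Lagrange interpolation formula with nodes 1, 3, 4, 5:
  L_0(s) = (s - 3)(s - 4)(s - 5) / -24
  L_1(s) = (s - 1)(s - 4)(s - 5) / 4
  L_2(s) = (s - 1)(s - 3)(s - 5) / -3
  L_3(s) = (s - 1)(s - 3)(s - 4) / 8
Then q(s) = 4·L_0(s) - 12·L_1(s) - 50·L_2(s) - 124·L_3(s).
Expanding and collecting terms gives q(s) = -2s^3 + 6s^2 - 6s + 6.
Evaluating at s = 2: q(2) = 2.

2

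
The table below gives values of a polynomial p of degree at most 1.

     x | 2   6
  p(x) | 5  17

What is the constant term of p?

Write p(x) = ax + b. Substituting each data point gives a linear system:
  2a + b = 5
  6a + b = 17
Solving the system yields a = 3, b = -1.
So p(x) = 3x - 1.
The constant term is -1.

-1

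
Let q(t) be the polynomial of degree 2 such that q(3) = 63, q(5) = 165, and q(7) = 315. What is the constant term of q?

Write q(t) = at^2 + bt + c. Substituting each data point gives a linear system:
  9a + 3b + c = 63
  25a + 5b + c = 165
  49a + 7b + c = 315
Solving the system yields a = 6, b = 3, c = 0.
So q(t) = 6t^2 + 3t.
The constant term is 0.

0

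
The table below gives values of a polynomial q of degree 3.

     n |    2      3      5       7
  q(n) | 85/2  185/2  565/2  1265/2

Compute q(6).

Write q(n) = an^3 + bn^2 + cn + d. Substituting each data point gives a linear system:
  8a + 4b + 2c + d = 85/2
  27a + 9b + 3c + d = 185/2
  125a + 25b + 5c + d = 565/2
  343a + 49b + 7c + d = 1265/2
Solving the system yields a = 1, b = 5, c = 6, d = 5/2.
So q(n) = n^3 + 5n^2 + 6n + 5/2.
Then q(6) = 869/2.

869/2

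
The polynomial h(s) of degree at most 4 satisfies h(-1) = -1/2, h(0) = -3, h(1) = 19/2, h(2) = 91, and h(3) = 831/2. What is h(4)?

1277

Using the Lagrange interpolation formula with nodes -1, 0, 1, 2, 3:
  L_0(s) = s(s - 1)(s - 2)(s - 3) / 24
  L_1(s) = (s + 1)(s - 1)(s - 2)(s - 3) / -6
  L_2(s) = (s + 1)s(s - 2)(s - 3) / 4
  L_3(s) = (s + 1)s(s - 1)(s - 3) / -6
  L_4(s) = (s + 1)s(s - 1)(s - 2) / 24
Then h(s) = -1/2·L_0(s) - 3·L_1(s) + 19/2·L_2(s) + 91·L_3(s) + 831/2·L_4(s).
Expanding and collecting terms gives h(s) = 5s⁴ - s³ + (5/2)s² + 6s - 3.
Evaluating at s = 4: h(4) = 1277.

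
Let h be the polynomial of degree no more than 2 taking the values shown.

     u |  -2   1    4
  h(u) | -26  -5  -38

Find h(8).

-166

Using the Lagrange interpolation formula with nodes -2, 1, 4:
  L_0(u) = (u - 1)(u - 4) / 18
  L_1(u) = (u + 2)(u - 4) / -9
  L_2(u) = (u + 2)(u - 1) / 18
Then h(u) = -26·L_0(u) - 5·L_1(u) - 38·L_2(u).
Expanding and collecting terms gives h(u) = -3u^2 + 4u - 6.
Evaluating at u = 8: h(8) = -166.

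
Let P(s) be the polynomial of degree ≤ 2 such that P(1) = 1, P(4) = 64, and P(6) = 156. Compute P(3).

33

Write P(s) = as^2 + bs + c. Substituting each data point gives a linear system:
  a + b + c = 1
  16a + 4b + c = 64
  36a + 6b + c = 156
Solving the system yields a = 5, b = -4, c = 0.
So P(s) = 5s^2 - 4s.
Then P(3) = 33.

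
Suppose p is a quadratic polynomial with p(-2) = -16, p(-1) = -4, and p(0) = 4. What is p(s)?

Using the Lagrange interpolation formula with nodes -2, -1, 0:
  L_0(s) = (s + 1)s / 2
  L_1(s) = (s + 2)s / -1
  L_2(s) = (s + 2)(s + 1) / 2
Then p(s) = -16·L_0(s) - 4·L_1(s) + 4·L_2(s).
Expanding and collecting terms gives p(s) = -2s^2 + 6s + 4.
Check: p(0) = 4. ✓

p(s) = -2s^2 + 6s + 4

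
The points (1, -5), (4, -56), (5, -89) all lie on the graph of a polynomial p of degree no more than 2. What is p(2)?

-14

Using the Lagrange interpolation formula with nodes 1, 4, 5:
  L_0(u) = (u - 4)(u - 5) / 12
  L_1(u) = (u - 1)(u - 5) / -3
  L_2(u) = (u - 1)(u - 4) / 4
Then p(u) = -5·L_0(u) - 56·L_1(u) - 89·L_2(u).
Expanding and collecting terms gives p(u) = -4u^2 + 3u - 4.
Evaluating at u = 2: p(2) = -14.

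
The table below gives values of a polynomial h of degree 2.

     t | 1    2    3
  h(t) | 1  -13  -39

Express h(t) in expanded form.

Using the Lagrange interpolation formula with nodes 1, 2, 3:
  L_0(t) = (t - 2)(t - 3) / 2
  L_1(t) = (t - 1)(t - 3) / -1
  L_2(t) = (t - 1)(t - 2) / 2
Then h(t) = 1·L_0(t) - 13·L_1(t) - 39·L_2(t).
Expanding and collecting terms gives h(t) = -6t^2 + 4t + 3.
Check: h(3) = -39. ✓

h(t) = -6t^2 + 4t + 3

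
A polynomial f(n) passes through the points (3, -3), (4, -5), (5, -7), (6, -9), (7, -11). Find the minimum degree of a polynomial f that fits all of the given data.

Forward differences of the values at n = 3, 4, 5, 6, 7:
  f  : -3  -5  -7  -9  -11
  Δ  : -2  -2  -2  -2
  Δ^2: 0  0  0
  Δ^3: 0  0
  Δ^4: 0
The first differences are constant (-2) and nonzero, while all higher differences vanish, so the minimal degree is 1.

1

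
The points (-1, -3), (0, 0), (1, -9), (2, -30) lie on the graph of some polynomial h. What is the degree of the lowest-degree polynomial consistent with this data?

2

Forward differences of the values at s = -1, 0, 1, 2:
  h  : -3  0  -9  -30
  Δ  : 3  -9  -21
  Δ^2: -12  -12
  Δ^3: 0
The second differences are constant (-12) and nonzero, while all higher differences vanish, so the minimal degree is 2.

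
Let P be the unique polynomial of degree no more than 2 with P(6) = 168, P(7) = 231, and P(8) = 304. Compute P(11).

583

Write P(u) = au^2 + bu + c. Substituting each data point gives a linear system:
  36a + 6b + c = 168
  49a + 7b + c = 231
  64a + 8b + c = 304
Solving the system yields a = 5, b = -2, c = 0.
So P(u) = 5u^2 - 2u.
Then P(11) = 583.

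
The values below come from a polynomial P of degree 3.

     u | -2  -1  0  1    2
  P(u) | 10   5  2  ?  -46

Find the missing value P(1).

-11

The 4 known points determine the degree-3 polynomial uniquely.
Write P(u) = au^3 + bu^2 + cu + d. Substituting each data point gives a linear system:
  -8a + 4b - 2c + d = 10
  -a + b - c + d = 5
  d = 2
  8a + 4b + 2c + d = -46
Solving the system yields a = -2, b = -5, c = -6, d = 2.
So P(u) = -2u³ - 5u² - 6u + 2.
Then P(1) = -11.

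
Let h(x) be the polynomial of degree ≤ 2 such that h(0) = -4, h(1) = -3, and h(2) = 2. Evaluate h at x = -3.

Using the Lagrange interpolation formula with nodes 0, 1, 2:
  L_0(x) = (x - 1)(x - 2) / 2
  L_1(x) = x(x - 2) / -1
  L_2(x) = x(x - 1) / 2
Then h(x) = -4·L_0(x) - 3·L_1(x) + 2·L_2(x).
Expanding and collecting terms gives h(x) = 2x^2 - x - 4.
Evaluating at x = -3: h(-3) = 17.

17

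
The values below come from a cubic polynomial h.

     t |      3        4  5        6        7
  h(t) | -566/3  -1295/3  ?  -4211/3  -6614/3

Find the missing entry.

-2474/3

The 4 known points determine the degree-3 polynomial uniquely.
Write h(t) = at^3 + bt^2 + ct + d. Substituting each data point gives a linear system:
  27a + 9b + 3c + d = -566/3
  64a + 16b + 4c + d = -1295/3
  216a + 36b + 6c + d = -4211/3
  343a + 49b + 7c + d = -6614/3
Solving the system yields a = -6, b = -3, c = 0, d = 1/3.
So h(t) = -6t³ - 3t² + 1/3.
Then h(5) = -2474/3.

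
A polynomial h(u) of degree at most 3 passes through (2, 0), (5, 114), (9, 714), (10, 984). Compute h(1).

Using the Lagrange interpolation formula with nodes 2, 5, 9, 10:
  L_0(u) = (u - 5)(u - 9)(u - 10) / -168
  L_1(u) = (u - 2)(u - 9)(u - 10) / 60
  L_2(u) = (u - 2)(u - 5)(u - 10) / -28
  L_3(u) = (u - 2)(u - 5)(u - 9) / 40
Then h(u) = 0·L_0(u) + 114·L_1(u) + 714·L_2(u) + 984·L_3(u).
Expanding and collecting terms gives h(u) = u^3 - u - 6.
Evaluating at u = 1: h(1) = -6.

-6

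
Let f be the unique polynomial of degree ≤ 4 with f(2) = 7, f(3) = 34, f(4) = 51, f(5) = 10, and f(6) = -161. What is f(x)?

f(x) = -x^4 + 6x^3 - 4x^2 - 2x - 5

Write f(x) = ax^4 + bx^3 + cx^2 + dx + e. Substituting each data point gives a linear system:
  16a + 8b + 4c + 2d + e = 7
  81a + 27b + 9c + 3d + e = 34
  256a + 64b + 16c + 4d + e = 51
  625a + 125b + 25c + 5d + e = 10
  1296a + 216b + 36c + 6d + e = -161
Solving the system yields a = -1, b = 6, c = -4, d = -2, e = -5.
So f(x) = -x⁴ + 6x³ - 4x² - 2x - 5.
Check: f(2) = 7. ✓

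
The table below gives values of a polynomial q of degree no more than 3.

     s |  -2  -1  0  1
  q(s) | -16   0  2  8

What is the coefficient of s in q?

Write q(s) = as^3 + bs^2 + cs + d. Substituting each data point gives a linear system:
  -8a + 4b - 2c + d = -16
  -a + b - c + d = 0
  d = 2
  a + b + c + d = 8
Solving the system yields a = 3, b = 2, c = 1, d = 2.
So q(s) = 3s³ + 2s² + s + 2.
The coefficient of s is 1.

1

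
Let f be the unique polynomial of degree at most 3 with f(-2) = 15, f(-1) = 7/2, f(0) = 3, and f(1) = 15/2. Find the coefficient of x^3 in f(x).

Write f(x) = ax^3 + bx^2 + cx + d. Substituting each data point gives a linear system:
  -8a + 4b - 2c + d = 15
  -a + b - c + d = 7/2
  d = 3
  a + b + c + d = 15/2
Solving the system yields a = -1, b = 5/2, c = 3, d = 3.
So f(x) = -x^3 + (5/2)x^2 + 3x + 3.
The leading coefficient is -1.

-1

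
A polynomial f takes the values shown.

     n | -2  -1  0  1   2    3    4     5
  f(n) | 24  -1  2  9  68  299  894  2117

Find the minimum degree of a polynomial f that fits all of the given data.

4

Forward differences of the values at n = -2, -1, 0, 1, 2, 3, 4, 5:
  f  : 24  -1  2  9  68  299  894  2117
  Δ  : -25  3  7  59  231  595  1223
  Δ^2: 28  4  52  172  364  628
  Δ^3: -24  48  120  192  264
  Δ^4: 72  72  72  72
  Δ^5: 0  0  0
  Δ^6: 0  0
  Δ^7: 0
The fourth differences are constant (72) and nonzero, while all higher differences vanish, so the minimal degree is 4.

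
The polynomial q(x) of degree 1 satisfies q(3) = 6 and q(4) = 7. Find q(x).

q(x) = x + 3

Write q(x) = ax + b. Substituting each data point gives a linear system:
  3a + b = 6
  4a + b = 7
Solving the system yields a = 1, b = 3.
So q(x) = x + 3.
Check: q(3) = 6. ✓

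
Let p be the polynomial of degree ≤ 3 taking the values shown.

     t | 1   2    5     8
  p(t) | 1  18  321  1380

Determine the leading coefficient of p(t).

Write p(t) = at^3 + bt^2 + ct + d. Substituting each data point gives a linear system:
  a + b + c + d = 1
  8a + 4b + 2c + d = 18
  125a + 25b + 5c + d = 321
  512a + 64b + 8c + d = 1380
Solving the system yields a = 3, b = -3, c = 5, d = -4.
So p(t) = 3t³ - 3t² + 5t - 4.
The leading coefficient is 3.

3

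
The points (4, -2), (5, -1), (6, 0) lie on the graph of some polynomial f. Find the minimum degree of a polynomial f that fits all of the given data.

Forward differences of the values at u = 4, 5, 6:
  f  : -2  -1  0
  Δ  : 1  1
  Δ^2: 0
The first differences are constant (1) and nonzero, while all higher differences vanish, so the minimal degree is 1.

1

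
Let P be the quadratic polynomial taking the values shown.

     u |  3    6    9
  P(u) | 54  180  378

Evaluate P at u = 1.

Using the Lagrange interpolation formula with nodes 3, 6, 9:
  L_0(u) = (u - 6)(u - 9) / 18
  L_1(u) = (u - 3)(u - 9) / -9
  L_2(u) = (u - 3)(u - 6) / 18
Then P(u) = 54·L_0(u) + 180·L_1(u) + 378·L_2(u).
Expanding and collecting terms gives P(u) = 4u² + 6u.
Evaluating at u = 1: P(1) = 10.

10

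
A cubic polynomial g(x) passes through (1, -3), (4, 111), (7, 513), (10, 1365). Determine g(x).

Using the Lagrange interpolation formula with nodes 1, 4, 7, 10:
  L_0(x) = (x - 4)(x - 7)(x - 10) / -162
  L_1(x) = (x - 1)(x - 7)(x - 10) / 54
  L_2(x) = (x - 1)(x - 4)(x - 10) / -54
  L_3(x) = (x - 1)(x - 4)(x - 7) / 162
Then g(x) = -3·L_0(x) + 111·L_1(x) + 513·L_2(x) + 1365·L_3(x).
Expanding and collecting terms gives g(x) = x^3 + 4x^2 - 3x - 5.
Check: g(1) = -3. ✓

g(x) = x^3 + 4x^2 - 3x - 5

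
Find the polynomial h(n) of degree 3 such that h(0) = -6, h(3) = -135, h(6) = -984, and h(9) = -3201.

h(n) = -4n^3 - 4n^2 + 5n - 6

Write h(n) = an^3 + bn^2 + cn + d. Substituting each data point gives a linear system:
  d = -6
  27a + 9b + 3c + d = -135
  216a + 36b + 6c + d = -984
  729a + 81b + 9c + d = -3201
Solving the system yields a = -4, b = -4, c = 5, d = -6.
So h(n) = -4n³ - 4n² + 5n - 6.
Check: h(9) = -3201. ✓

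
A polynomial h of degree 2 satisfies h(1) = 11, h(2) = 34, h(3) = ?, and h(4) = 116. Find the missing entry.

69

On equispaced nodes a degree-2 polynomial has vanishing third forward difference, so
  - h(1) + 3·h(2) - 3·h(3) + h(4) = 0.
Substituting the known values and solving for h(3):
  -3·h(3) = -207
  h(3) = 69.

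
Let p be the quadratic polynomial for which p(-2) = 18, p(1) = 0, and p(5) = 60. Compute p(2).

6

Write p(n) = an^2 + bn + c. Substituting each data point gives a linear system:
  4a - 2b + c = 18
  a + b + c = 0
  25a + 5b + c = 60
Solving the system yields a = 3, b = -3, c = 0.
So p(n) = 3n^2 - 3n.
Then p(2) = 6.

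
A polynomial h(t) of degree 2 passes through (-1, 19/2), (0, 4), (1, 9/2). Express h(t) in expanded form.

h(t) = 3t^2 - (5/2)t + 4

Write h(t) = at^2 + bt + c. Substituting each data point gives a linear system:
  a - b + c = 19/2
  c = 4
  a + b + c = 9/2
Solving the system yields a = 3, b = -5/2, c = 4.
So h(t) = 3t² - (5/2)t + 4.
Check: h(1) = 9/2. ✓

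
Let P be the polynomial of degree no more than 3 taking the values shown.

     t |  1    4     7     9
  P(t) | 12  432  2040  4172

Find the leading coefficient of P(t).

Write P(t) = at^3 + bt^2 + ct + d. Substituting each data point gives a linear system:
  a + b + c + d = 12
  64a + 16b + 4c + d = 432
  343a + 49b + 7c + d = 2040
  729a + 81b + 9c + d = 4172
Solving the system yields a = 5, b = 6, c = 5, d = -4.
So P(t) = 5t^3 + 6t^2 + 5t - 4.
The leading coefficient is 5.

5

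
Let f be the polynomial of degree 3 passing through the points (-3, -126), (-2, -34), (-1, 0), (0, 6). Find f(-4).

-306

Write f(s) = as^3 + bs^2 + cs + d. Substituting each data point gives a linear system:
  -27a + 9b - 3c + d = -126
  -8a + 4b - 2c + d = -34
  -a + b - c + d = 0
  d = 6
Solving the system yields a = 5, b = 1, c = 2, d = 6.
So f(s) = 5s^3 + s^2 + 2s + 6.
Then f(-4) = -306.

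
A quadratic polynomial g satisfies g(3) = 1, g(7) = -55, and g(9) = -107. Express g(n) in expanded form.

g(n) = -2n^2 + 6n + 1

Write g(n) = an^2 + bn + c. Substituting each data point gives a linear system:
  9a + 3b + c = 1
  49a + 7b + c = -55
  81a + 9b + c = -107
Solving the system yields a = -2, b = 6, c = 1.
So g(n) = -2n^2 + 6n + 1.
Check: g(3) = 1. ✓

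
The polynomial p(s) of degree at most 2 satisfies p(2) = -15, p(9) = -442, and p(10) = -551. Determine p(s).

Using the Lagrange interpolation formula with nodes 2, 9, 10:
  L_0(s) = (s - 9)(s - 10) / 56
  L_1(s) = (s - 2)(s - 10) / -7
  L_2(s) = (s - 2)(s - 9) / 8
Then p(s) = -15·L_0(s) - 442·L_1(s) - 551·L_2(s).
Expanding and collecting terms gives p(s) = -6s^2 + 5s - 1.
Check: p(9) = -442. ✓

p(s) = -6s^2 + 5s - 1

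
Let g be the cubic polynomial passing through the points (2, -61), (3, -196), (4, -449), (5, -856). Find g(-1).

Write g(t) = at^3 + bt^2 + ct + d. Substituting each data point gives a linear system:
  8a + 4b + 2c + d = -61
  27a + 9b + 3c + d = -196
  64a + 16b + 4c + d = -449
  125a + 25b + 5c + d = -856
Solving the system yields a = -6, b = -5, c = 4, d = -1.
So g(t) = -6t^3 - 5t^2 + 4t - 1.
Then g(-1) = -4.

-4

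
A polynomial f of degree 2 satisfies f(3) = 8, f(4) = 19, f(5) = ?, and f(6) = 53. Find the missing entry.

The 3 known points determine the degree-2 polynomial uniquely.
Write f(t) = at^2 + bt + c. Substituting each data point gives a linear system:
  9a + 3b + c = 8
  16a + 4b + c = 19
  36a + 6b + c = 53
Solving the system yields a = 2, b = -3, c = -1.
So f(t) = 2t^2 - 3t - 1.
Then f(5) = 34.

34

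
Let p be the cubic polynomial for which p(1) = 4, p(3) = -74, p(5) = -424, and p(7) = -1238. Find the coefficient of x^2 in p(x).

Write p(x) = ax^3 + bx^2 + cx + d. Substituting each data point gives a linear system:
  a + b + c + d = 4
  27a + 9b + 3c + d = -74
  125a + 25b + 5c + d = -424
  343a + 49b + 7c + d = -1238
Solving the system yields a = -4, b = 2, c = 5, d = 1.
So p(x) = -4x³ + 2x² + 5x + 1.
The coefficient of x^2 is 2.

2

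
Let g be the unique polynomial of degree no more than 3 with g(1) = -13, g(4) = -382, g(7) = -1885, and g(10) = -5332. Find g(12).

-9110

Forward differences of the values at u = 1, 4, 7, 10:
  g  : -13  -382  -1885  -5332
  Δ  : -369  -1503  -3447
  Δ^2: -1134  -1944
  Δ^3: -810
The third differences are constant, confirming degree 3.
Interpolating (Newton forward form) and evaluating at u = 12 gives g(12) = -9110.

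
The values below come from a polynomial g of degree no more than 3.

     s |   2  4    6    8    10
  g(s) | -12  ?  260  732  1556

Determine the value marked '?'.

44

The 4 known points determine the degree-3 polynomial uniquely.
Write g(s) = as^3 + bs^2 + cs + d. Substituting each data point gives a linear system:
  8a + 4b + 2c + d = -12
  216a + 36b + 6c + d = 260
  512a + 64b + 8c + d = 732
  1000a + 100b + 10c + d = 1556
Solving the system yields a = 2, b = -4, c = -4, d = -4.
So g(s) = 2s³ - 4s² - 4s - 4.
Then g(4) = 44.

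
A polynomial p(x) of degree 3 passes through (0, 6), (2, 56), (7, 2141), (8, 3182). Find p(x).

p(x) = 6x^3 + 2x^2 - 3x + 6

Using the Lagrange interpolation formula with nodes 0, 2, 7, 8:
  L_0(x) = (x - 2)(x - 7)(x - 8) / -112
  L_1(x) = x(x - 7)(x - 8) / 60
  L_2(x) = x(x - 2)(x - 8) / -35
  L_3(x) = x(x - 2)(x - 7) / 48
Then p(x) = 6·L_0(x) + 56·L_1(x) + 2141·L_2(x) + 3182·L_3(x).
Expanding and collecting terms gives p(x) = 6x^3 + 2x^2 - 3x + 6.
Check: p(2) = 56. ✓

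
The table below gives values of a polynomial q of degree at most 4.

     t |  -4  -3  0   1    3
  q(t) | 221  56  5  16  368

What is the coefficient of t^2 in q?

Write q(t) = at^4 + bt^3 + ct^2 + dt + e. Substituting each data point gives a linear system:
  256a - 64b + 16c - 4d + e = 221
  81a - 27b + 9c - 3d + e = 56
  e = 5
  a + b + c + d + e = 16
  81a + 27b + 9c + 3d + e = 368
Solving the system yields a = 2, b = 6, c = 5, d = -2, e = 5.
So q(t) = 2t⁴ + 6t³ + 5t² - 2t + 5.
The coefficient of t^2 is 5.

5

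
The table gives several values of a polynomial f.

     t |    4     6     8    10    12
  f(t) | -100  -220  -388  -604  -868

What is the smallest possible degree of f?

2

Forward differences of the values at t = 4, 6, 8, 10, 12:
  f  : -100  -220  -388  -604  -868
  Δ  : -120  -168  -216  -264
  Δ^2: -48  -48  -48
  Δ^3: 0  0
  Δ^4: 0
The second differences are constant (-48) and nonzero, while all higher differences vanish, so the minimal degree is 2.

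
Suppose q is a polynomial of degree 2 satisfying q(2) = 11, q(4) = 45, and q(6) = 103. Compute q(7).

141

Forward differences of the values at t = 2, 4, 6:
  q  : 11  45  103
  Δ  : 34  58
  Δ^2: 24
The second differences are constant, confirming degree 2.
Interpolating (Newton forward form) and evaluating at t = 7 gives q(7) = 141.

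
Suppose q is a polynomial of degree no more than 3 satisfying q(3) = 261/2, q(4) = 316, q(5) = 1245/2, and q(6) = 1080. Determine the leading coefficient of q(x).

Write q(x) = ax^3 + bx^2 + cx + d. Substituting each data point gives a linear system:
  27a + 9b + 3c + d = 261/2
  64a + 16b + 4c + d = 316
  125a + 25b + 5c + d = 1245/2
  216a + 36b + 6c + d = 1080
Solving the system yields a = 5, b = 1/2, c = -3, d = 0.
So q(x) = 5x^3 + (1/2)x^2 - 3x.
The leading coefficient is 5.

5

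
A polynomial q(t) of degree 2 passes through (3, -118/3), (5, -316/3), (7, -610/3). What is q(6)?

-451/3

Forward differences of the values at t = 3, 5, 7:
  q  : -118/3  -316/3  -610/3
  Δ  : -66  -98
  Δ^2: -32
The second differences are constant, confirming degree 2.
Interpolating (Newton forward form) and evaluating at t = 6 gives q(6) = -451/3.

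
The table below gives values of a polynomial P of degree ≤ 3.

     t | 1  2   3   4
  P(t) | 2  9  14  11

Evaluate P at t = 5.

Write P(t) = at^3 + bt^2 + ct + d. Substituting each data point gives a linear system:
  a + b + c + d = 2
  8a + 4b + 2c + d = 9
  27a + 9b + 3c + d = 14
  64a + 16b + 4c + d = 11
Solving the system yields a = -1, b = 5, c = -1, d = -1.
So P(t) = -t^3 + 5t^2 - t - 1.
Then P(5) = -6.

-6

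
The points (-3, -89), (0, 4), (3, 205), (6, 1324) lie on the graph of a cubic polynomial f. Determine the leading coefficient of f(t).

5

Write f(t) = at^3 + bt^2 + ct + d. Substituting each data point gives a linear system:
  -27a + 9b - 3c + d = -89
  d = 4
  27a + 9b + 3c + d = 205
  216a + 36b + 6c + d = 1324
Solving the system yields a = 5, b = 6, c = 4, d = 4.
So f(t) = 5t³ + 6t² + 4t + 4.
The leading coefficient is 5.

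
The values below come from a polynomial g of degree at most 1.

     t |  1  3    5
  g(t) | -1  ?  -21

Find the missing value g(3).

-11

On equispaced nodes a degree-1 polynomial has vanishing second forward difference, so
  g(1) - 2·g(3) + g(5) = 0.
Substituting the known values and solving for g(3):
  -2·g(3) = 22
  g(3) = -11.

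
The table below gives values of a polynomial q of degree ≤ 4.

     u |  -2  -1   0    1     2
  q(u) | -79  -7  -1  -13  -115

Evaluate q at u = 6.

Forward differences of the values at u = -2, -1, 0, 1, 2:
  q  : -79  -7  -1  -13  -115
  Δ  : 72  6  -12  -102
  Δ^2: -66  -18  -90
  Δ^3: 48  -72
  Δ^4: -120
The fourth differences are constant, confirming degree 4.
Interpolating (Newton forward form) and evaluating at u = 6 gives q(6) = -7063.

-7063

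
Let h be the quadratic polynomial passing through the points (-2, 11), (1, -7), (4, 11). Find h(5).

25

Using the Lagrange interpolation formula with nodes -2, 1, 4:
  L_0(s) = (s - 1)(s - 4) / 18
  L_1(s) = (s + 2)(s - 4) / -9
  L_2(s) = (s + 2)(s - 1) / 18
Then h(s) = 11·L_0(s) - 7·L_1(s) + 11·L_2(s).
Expanding and collecting terms gives h(s) = 2s² - 4s - 5.
Evaluating at s = 5: h(5) = 25.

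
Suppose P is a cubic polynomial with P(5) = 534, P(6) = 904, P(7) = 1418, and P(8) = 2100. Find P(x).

Using the Lagrange interpolation formula with nodes 5, 6, 7, 8:
  L_0(x) = (x - 6)(x - 7)(x - 8) / -6
  L_1(x) = (x - 5)(x - 7)(x - 8) / 2
  L_2(x) = (x - 5)(x - 6)(x - 8) / -2
  L_3(x) = (x - 5)(x - 6)(x - 7) / 6
Then P(x) = 534·L_0(x) + 904·L_1(x) + 1418·L_2(x) + 2100·L_3(x).
Expanding and collecting terms gives P(x) = 4x^3 + 6x + 4.
Check: P(6) = 904. ✓

P(x) = 4x^3 + 6x + 4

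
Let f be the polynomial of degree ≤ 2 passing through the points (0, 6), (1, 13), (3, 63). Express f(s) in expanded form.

Using the Lagrange interpolation formula with nodes 0, 1, 3:
  L_0(s) = (s - 1)(s - 3) / 3
  L_1(s) = s(s - 3) / -2
  L_2(s) = s(s - 1) / 6
Then f(s) = 6·L_0(s) + 13·L_1(s) + 63·L_2(s).
Expanding and collecting terms gives f(s) = 6s^2 + s + 6.
Check: f(0) = 6. ✓

f(s) = 6s^2 + s + 6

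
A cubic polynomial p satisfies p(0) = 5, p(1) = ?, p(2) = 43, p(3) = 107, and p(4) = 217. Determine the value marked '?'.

13

On equispaced nodes a degree-3 polynomial has vanishing fourth forward difference, so
  p(0) - 4·p(1) + 6·p(2) - 4·p(3) + p(4) = 0.
Substituting the known values and solving for p(1):
  -4·p(1) = -52
  p(1) = 13.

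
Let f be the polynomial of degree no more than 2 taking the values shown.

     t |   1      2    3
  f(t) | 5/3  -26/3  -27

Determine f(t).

Using the Lagrange interpolation formula with nodes 1, 2, 3:
  L_0(t) = (t - 2)(t - 3) / 2
  L_1(t) = (t - 1)(t - 3) / -1
  L_2(t) = (t - 1)(t - 2) / 2
Then f(t) = 5/3·L_0(t) - 26/3·L_1(t) - 27·L_2(t).
Expanding and collecting terms gives f(t) = -4t^2 + (5/3)t + 4.
Check: f(3) = -27. ✓

f(t) = -4t^2 + (5/3)t + 4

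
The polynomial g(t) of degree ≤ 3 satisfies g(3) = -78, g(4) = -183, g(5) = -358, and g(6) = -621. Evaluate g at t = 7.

Write g(t) = at^3 + bt^2 + ct + d. Substituting each data point gives a linear system:
  27a + 9b + 3c + d = -78
  64a + 16b + 4c + d = -183
  125a + 25b + 5c + d = -358
  216a + 36b + 6c + d = -621
Solving the system yields a = -3, b = 1, c = -1, d = -3.
So g(t) = -3t³ + t² - t - 3.
Then g(7) = -990.

-990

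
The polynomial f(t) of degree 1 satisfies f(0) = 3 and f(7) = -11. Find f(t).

Write f(t) = at + b. Substituting each data point gives a linear system:
  b = 3
  7a + b = -11
Solving the system yields a = -2, b = 3.
So f(t) = -2t + 3.
Check: f(7) = -11. ✓

f(t) = -2t + 3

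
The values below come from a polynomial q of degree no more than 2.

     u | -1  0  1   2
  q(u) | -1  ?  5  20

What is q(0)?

On equispaced nodes a degree-2 polynomial has vanishing third forward difference, so
  - q(-1) + 3·q(0) - 3·q(1) + q(2) = 0.
Substituting the known values and solving for q(0):
  3·q(0) = -6
  q(0) = -2.

-2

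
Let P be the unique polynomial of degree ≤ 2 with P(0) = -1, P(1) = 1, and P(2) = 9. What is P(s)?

Write P(s) = as^2 + bs + c. Substituting each data point gives a linear system:
  c = -1
  a + b + c = 1
  4a + 2b + c = 9
Solving the system yields a = 3, b = -1, c = -1.
So P(s) = 3s^2 - s - 1.
Check: P(0) = -1. ✓

P(s) = 3s^2 - s - 1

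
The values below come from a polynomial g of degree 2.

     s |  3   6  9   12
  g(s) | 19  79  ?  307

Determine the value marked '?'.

175

On equispaced nodes a degree-2 polynomial has vanishing third forward difference, so
  - g(3) + 3·g(6) - 3·g(9) + g(12) = 0.
Substituting the known values and solving for g(9):
  -3·g(9) = -525
  g(9) = 175.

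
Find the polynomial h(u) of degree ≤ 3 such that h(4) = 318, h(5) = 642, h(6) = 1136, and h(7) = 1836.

Using the Lagrange interpolation formula with nodes 4, 5, 6, 7:
  L_0(u) = (u - 5)(u - 6)(u - 7) / -6
  L_1(u) = (u - 4)(u - 6)(u - 7) / 2
  L_2(u) = (u - 4)(u - 5)(u - 7) / -2
  L_3(u) = (u - 4)(u - 5)(u - 6) / 6
Then h(u) = 318·L_0(u) + 642·L_1(u) + 1136·L_2(u) + 1836·L_3(u).
Expanding and collecting terms gives h(u) = 6u³ - 5u² + 3u + 2.
Check: h(5) = 642. ✓

h(u) = 6u^3 - 5u^2 + 3u + 2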